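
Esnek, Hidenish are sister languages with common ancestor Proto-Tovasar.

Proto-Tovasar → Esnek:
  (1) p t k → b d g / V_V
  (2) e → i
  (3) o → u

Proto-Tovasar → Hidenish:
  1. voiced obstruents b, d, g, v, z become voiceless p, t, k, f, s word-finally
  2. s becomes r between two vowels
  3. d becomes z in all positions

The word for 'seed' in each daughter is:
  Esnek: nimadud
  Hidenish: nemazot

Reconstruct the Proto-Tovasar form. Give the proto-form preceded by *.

Position 6: Esnek has u, Hidenish has o. Hidenish preserves o here (none of its changes turn any other segment into o), so the proto-segment is *o.
Position 2: Esnek has i, Hidenish has e. Hidenish preserves e here (none of its changes turn any other segment into e), so the proto-segment is *e.
Position 7: Esnek has d, Hidenish has t. Taking the neighbouring segments as reconstructed: Esnek d can only go back to *d; Hidenish t could go back to *t or *d — the one source consistent with every daughter is *d.
This points to *nemadod. Verify forward in each daughter:
Esnek: start from *nemadod.
  rule 1: no change — nemadod
  rule 2 (vowel merger): nemadod → nimadod
  rule 3 (vowel merger): nimadod → nimadud
  ⇒ Esnek nimadud
Hidenish: *nemadod > nemadot > nemazot  (by final devoicing, unconditioned shift)
Only *nemadod yields all of Esnek nimadud, Hidenish nemazot.

*nemadod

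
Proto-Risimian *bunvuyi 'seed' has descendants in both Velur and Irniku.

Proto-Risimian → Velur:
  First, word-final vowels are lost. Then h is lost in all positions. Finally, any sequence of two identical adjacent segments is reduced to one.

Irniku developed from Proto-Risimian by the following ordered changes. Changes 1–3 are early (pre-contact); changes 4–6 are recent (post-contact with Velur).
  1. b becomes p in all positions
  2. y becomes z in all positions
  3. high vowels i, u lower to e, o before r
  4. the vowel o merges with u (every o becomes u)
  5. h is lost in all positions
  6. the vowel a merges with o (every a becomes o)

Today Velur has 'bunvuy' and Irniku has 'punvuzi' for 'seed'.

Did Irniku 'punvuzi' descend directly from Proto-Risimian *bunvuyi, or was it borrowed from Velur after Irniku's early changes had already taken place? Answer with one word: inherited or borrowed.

If inherited, *bunvuyi would pass through all of Irniku's changes:
Irniku: *bunvuyi > punvuyi > punvuzi  (by unconditioned shift, unconditioned shift)
If borrowed from Velur 'bunvuy' after the early changes, it would undergo only the recent ones:
  rule 4 (vowel merger): no change (bunvuy)
  rule 5 (h-loss): no change (bunvuy)
  rule 6 (vowel merger): no change (bunvuy)
  ⇒ as a loan: bunvuy
Irniku 'punvuzi' matches the inherited outcome exactly, so it is an inherited cognate, not a loan.

inherited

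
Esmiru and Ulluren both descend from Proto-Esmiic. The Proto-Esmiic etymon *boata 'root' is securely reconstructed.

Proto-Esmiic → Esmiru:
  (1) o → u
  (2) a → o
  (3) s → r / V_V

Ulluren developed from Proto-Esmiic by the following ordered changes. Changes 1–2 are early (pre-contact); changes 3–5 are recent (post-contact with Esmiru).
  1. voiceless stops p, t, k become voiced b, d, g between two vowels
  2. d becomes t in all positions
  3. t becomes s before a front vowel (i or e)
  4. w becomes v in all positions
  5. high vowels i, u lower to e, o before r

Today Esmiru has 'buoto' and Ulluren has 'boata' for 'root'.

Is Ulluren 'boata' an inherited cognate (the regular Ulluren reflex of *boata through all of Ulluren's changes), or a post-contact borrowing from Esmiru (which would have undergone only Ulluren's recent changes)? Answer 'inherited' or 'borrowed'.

If inherited, *boata would pass through all of Ulluren's changes:
Ulluren: *boata
  boata → boada   [intervocalic voicing]
  boada → boata   [unconditioned shift]
  boata (rule 3 does not apply)
  boata (rule 4 does not apply)
  boata (rule 5 does not apply)
  giving Ulluren boata.
If borrowed from Esmiru 'buoto' after the early changes, it would undergo only the recent ones:
  rule 3 (palatalisation): no change (buoto)
  rule 4 (unconditioned shift): no change (buoto)
  rule 5 (pre-rhotic lowering): no change (buoto)
  ⇒ as a loan: buoto
Ulluren 'boata' matches the inherited outcome exactly, so it is an inherited cognate, not a loan.

inherited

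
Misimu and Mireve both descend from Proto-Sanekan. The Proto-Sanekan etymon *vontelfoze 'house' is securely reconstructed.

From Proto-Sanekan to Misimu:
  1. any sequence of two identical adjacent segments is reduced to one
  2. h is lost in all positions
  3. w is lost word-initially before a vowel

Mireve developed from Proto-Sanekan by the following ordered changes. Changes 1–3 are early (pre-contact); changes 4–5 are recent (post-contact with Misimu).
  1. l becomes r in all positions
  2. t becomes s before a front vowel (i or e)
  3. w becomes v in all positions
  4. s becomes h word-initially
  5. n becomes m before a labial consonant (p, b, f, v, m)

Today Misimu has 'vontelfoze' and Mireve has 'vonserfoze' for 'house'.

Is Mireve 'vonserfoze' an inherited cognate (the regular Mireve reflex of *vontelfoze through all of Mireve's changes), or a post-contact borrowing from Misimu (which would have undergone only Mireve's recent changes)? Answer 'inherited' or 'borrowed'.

inherited

If inherited, *vontelfoze would pass through all of Mireve's changes:
Mireve: *vontelfoze > vonterfoze > vonserfoze  (by unconditioned shift, palatalisation)
If borrowed from Misimu 'vontelfoze' after the early changes, it would undergo only the recent ones:
  rule 4 (debuccalisation): no change (vontelfoze)
  rule 5 (nasal place assimilation): no change (vontelfoze)
  ⇒ as a loan: vontelfoze
Mireve 'vonserfoze' matches the inherited outcome exactly, so it is an inherited cognate, not a loan.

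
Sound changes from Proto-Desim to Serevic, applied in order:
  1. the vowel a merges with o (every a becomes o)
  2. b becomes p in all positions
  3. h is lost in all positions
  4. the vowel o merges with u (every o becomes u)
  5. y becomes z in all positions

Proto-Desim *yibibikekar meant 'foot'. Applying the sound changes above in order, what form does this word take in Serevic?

zipipikekur

Serevic: *yibibikekar
  yibibikekar → yibibikekor   [vowel merger]
  yibibikekor → yipipikekor   [unconditioned shift]
  yipipikekor (rule 3 does not apply)
  yipipikekor → yipipikekur   [vowel merger]
  yipipikekur → zipipikekur   [unconditioned shift]
  giving Serevic zipipikekur.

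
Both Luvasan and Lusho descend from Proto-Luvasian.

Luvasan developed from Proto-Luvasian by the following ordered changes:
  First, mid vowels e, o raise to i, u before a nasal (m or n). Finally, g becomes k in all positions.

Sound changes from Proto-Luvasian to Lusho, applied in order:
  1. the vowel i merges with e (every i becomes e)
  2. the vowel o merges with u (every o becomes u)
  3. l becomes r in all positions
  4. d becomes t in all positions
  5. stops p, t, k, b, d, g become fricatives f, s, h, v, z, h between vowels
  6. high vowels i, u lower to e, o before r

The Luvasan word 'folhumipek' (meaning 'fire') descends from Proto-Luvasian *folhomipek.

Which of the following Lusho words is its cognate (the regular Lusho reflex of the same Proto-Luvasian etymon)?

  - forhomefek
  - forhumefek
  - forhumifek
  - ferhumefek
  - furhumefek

Lusho: *folhomipek
  folhomipek → folhomepek   [vowel merger]
  folhomepek → fulhumepek   [vowel merger]
  fulhumepek → furhumepek   [unconditioned shift]
  furhumepek (rule 4 does not apply)
  furhumepek → furhumefek   [intervocalic lenition]
  furhumefek → forhumefek   [pre-rhotic lowering]
  giving Lusho forhumefek.
Among the options, 'forhumefek' alone shows every Lusho change applied in order.

forhumefek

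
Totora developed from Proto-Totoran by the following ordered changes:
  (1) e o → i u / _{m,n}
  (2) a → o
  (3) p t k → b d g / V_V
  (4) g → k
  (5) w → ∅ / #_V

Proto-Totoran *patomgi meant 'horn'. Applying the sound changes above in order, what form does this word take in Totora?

podumki

Totora: *patomgi > patumgi > potumgi > podumgi > podumki  (by pre-nasal raising, vowel merger, intervocalic voicing, unconditioned shift)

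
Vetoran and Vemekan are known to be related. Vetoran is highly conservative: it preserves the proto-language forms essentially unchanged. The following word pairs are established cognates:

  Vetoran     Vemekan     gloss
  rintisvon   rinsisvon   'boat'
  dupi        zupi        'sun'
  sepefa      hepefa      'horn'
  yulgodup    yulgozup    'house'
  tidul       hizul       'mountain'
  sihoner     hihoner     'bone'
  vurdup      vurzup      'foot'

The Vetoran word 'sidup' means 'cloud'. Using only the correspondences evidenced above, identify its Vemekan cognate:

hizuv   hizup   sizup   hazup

sihoner ~ hihoner — Vetoran s corresponds to Vemekan h word-initially before a front vowel.
yulgodup ~ yulgozup, tidul ~ hizul — Vetoran d corresponds to Vemekan z between vowels (before a back vowel).
Applying these to Vetoran 'sidup':
  sidup → hidup   (s→h word-initially before a front vowel)
  hidup → hizup   (d→z between vowels (before a back vowel))
So the Vemekan cognate is 'hizup'.

hizup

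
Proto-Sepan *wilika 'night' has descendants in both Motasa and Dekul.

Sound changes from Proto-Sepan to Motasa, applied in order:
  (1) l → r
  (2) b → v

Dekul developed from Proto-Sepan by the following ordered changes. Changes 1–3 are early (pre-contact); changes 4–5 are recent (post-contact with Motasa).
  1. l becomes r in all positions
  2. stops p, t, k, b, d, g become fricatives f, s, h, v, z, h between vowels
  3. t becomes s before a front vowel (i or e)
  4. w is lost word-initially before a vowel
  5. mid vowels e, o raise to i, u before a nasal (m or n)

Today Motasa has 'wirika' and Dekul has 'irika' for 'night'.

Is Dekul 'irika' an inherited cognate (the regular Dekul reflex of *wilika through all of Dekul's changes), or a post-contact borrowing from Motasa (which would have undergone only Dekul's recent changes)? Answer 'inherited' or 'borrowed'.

If inherited, *wilika would pass through all of Dekul's changes:
Dekul: *wilika
  wilika → wirika   [unconditioned shift]
  wirika → wiriha   [intervocalic lenition]
  wiriha (rule 3 does not apply)
  wiriha → iriha   [glide loss]
  iriha (rule 5 does not apply)
  giving Dekul iriha.
If borrowed from Motasa 'wirika' after the early changes, it would undergo only the recent ones:
  rule 4 (glide loss): wirika → irika
  rule 5 (pre-nasal raising): no change (irika)
  ⇒ as a loan: irika
Dekul 'irika' matches the loan outcome 'irika', not the inherited 'iriha' — it skipped the early Dekul changes, so it was borrowed from Motasa.

borrowed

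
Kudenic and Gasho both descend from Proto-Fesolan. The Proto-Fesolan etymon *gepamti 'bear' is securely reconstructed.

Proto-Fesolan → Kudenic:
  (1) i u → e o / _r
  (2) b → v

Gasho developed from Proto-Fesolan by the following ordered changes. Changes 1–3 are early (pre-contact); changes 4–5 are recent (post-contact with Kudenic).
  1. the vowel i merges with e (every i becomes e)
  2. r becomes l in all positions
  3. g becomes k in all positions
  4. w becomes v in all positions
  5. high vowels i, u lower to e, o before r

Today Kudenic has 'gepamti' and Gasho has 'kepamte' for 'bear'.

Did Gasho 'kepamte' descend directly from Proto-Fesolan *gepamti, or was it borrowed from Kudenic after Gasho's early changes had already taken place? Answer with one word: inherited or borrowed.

inherited

If inherited, *gepamti would pass through all of Gasho's changes:
Gasho: *gepamti
  gepamti → gepamte   [vowel merger]
  gepamte (rule 2 does not apply)
  gepamte → kepamte   [unconditioned shift]
  kepamte (rule 4 does not apply)
  kepamte (rule 5 does not apply)
  giving Gasho kepamte.
If borrowed from Kudenic 'gepamti' after the early changes, it would undergo only the recent ones:
  rule 4 (unconditioned shift): no change (gepamti)
  rule 5 (pre-rhotic lowering): no change (gepamti)
  ⇒ as a loan: gepamti
Gasho 'kepamte' matches the inherited outcome exactly, so it is an inherited cognate, not a loan.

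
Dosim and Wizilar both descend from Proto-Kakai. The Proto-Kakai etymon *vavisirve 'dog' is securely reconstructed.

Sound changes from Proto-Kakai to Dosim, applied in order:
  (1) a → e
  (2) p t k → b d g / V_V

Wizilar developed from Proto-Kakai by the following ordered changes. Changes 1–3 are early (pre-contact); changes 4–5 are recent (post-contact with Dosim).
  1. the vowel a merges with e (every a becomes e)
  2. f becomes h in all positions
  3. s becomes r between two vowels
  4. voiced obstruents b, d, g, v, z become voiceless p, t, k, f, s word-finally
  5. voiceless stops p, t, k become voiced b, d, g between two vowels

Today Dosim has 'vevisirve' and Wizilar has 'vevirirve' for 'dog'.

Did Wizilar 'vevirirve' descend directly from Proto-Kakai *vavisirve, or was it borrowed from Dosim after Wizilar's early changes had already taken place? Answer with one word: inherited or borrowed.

If inherited, *vavisirve would pass through all of Wizilar's changes:
Wizilar: start from *vavisirve.
  rule 1 (vowel merger): vavisirve → vevisirve
  rule 2: no change — vevisirve
  rule 3 (rhotacism): vevisirve → vevirirve
  rule 4: no change — vevirirve
  rule 5: no change — vevirirve
  ⇒ Wizilar vevirirve
If borrowed from Dosim 'vevisirve' after the early changes, it would undergo only the recent ones:
  rule 4 (final devoicing): no change (vevisirve)
  rule 5 (intervocalic voicing): no change (vevisirve)
  ⇒ as a loan: vevisirve
Wizilar 'vevirirve' matches the inherited outcome exactly, so it is an inherited cognate, not a loan.

inherited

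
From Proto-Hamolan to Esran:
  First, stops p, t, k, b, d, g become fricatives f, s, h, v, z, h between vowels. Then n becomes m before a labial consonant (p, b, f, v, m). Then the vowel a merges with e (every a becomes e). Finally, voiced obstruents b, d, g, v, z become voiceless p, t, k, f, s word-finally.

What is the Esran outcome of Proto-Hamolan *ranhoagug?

Esran: *ranhoagug
  ranhoagug → ranhoahug   [intervocalic lenition]
  ranhoahug (rule 2 does not apply)
  ranhoahug → renhoehug   [vowel merger]
  renhoehug → renhoehuk   [final devoicing]
  giving Esran renhoehuk.

renhoehuk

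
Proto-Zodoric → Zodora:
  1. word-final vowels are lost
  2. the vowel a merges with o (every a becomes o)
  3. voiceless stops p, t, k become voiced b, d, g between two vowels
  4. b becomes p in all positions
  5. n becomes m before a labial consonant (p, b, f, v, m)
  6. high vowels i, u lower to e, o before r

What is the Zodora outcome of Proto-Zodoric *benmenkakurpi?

Zodora: start from *benmenkakurpi.
  rule 1 (apocope): benmenkakurpi → benmenkakurp
  rule 2 (vowel merger): benmenkakurp → benmenkokurp
  rule 3 (intervocalic voicing): benmenkokurp → benmenkogurp
  rule 4 (unconditioned shift): benmenkogurp → penmenkogurp
  rule 5 (nasal place assimilation): penmenkogurp → pemmenkogurp
  rule 6 (pre-rhotic lowering): pemmenkogurp → pemmenkogorp
  ⇒ Zodora pemmenkogorp

pemmenkogorp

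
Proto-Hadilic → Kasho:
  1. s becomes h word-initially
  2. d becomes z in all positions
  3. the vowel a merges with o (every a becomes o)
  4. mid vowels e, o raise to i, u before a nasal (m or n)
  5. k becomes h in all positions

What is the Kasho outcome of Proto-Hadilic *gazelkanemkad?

gozelhunimhoz

Kasho: start from *gazelkanemkad.
  rule 1: no change — gazelkanemkad
  rule 2 (unconditioned shift): gazelkanemkad → gazelkanemkaz
  rule 3 (vowel merger): gazelkanemkaz → gozelkonemkoz
  rule 4 (pre-nasal raising): gozelkonemkoz → gozelkunimkoz
  rule 5 (unconditioned shift): gozelkunimkoz → gozelhunimhoz
  ⇒ Kasho gozelhunimhoz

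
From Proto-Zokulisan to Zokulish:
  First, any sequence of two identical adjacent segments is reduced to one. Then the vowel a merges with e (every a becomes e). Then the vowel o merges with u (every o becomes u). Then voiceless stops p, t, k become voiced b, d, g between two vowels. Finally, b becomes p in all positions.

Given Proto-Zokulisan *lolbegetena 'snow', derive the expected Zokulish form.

lulpegedene

Zokulish: *lolbegetena
  lolbegetena (rule 1 does not apply)
  lolbegetena → lolbegetene   [vowel merger]
  lolbegetene → lulbegetene   [vowel merger]
  lulbegetene → lulbegedene   [intervocalic voicing]
  lulbegedene → lulpegedene   [unconditioned shift]
  giving Zokulish lulpegedene.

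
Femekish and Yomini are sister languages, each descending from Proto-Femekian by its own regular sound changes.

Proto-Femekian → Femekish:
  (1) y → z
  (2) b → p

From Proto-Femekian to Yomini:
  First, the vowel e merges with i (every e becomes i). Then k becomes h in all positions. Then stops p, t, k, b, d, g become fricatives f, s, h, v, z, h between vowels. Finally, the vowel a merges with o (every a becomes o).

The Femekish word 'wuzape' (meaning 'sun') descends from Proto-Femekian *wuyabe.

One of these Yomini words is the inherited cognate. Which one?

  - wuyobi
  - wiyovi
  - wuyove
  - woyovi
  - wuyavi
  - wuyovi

wuyovi

Yomini: *wuyabe > wuyabi > wuyavi > wuyovi  (by vowel merger, intervocalic lenition, vowel merger)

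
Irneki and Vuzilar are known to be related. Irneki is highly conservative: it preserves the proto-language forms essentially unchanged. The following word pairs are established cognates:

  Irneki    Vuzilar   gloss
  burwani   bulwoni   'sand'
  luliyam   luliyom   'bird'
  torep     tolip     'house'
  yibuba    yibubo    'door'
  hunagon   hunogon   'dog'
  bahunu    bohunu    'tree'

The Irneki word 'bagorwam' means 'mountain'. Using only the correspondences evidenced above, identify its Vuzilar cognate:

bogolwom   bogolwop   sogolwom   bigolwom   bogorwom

hunagon ~ hunogon, bahunu ~ bohunu — Irneki a corresponds to Vuzilar o after a consonant, before a consonant other than r, m, n, p, b, f, v.
burwani ~ bulwoni — Irneki r corresponds to Vuzilar l after a vowel, before a consonant other than r, m, n, p, b, f, v.
luliyam ~ luliyom — Irneki a corresponds to Vuzilar o after a consonant, before a nasal.
Applying these to Irneki 'bagorwam':
  bagorwam → bogorwam   (a→o after a consonant, before a consonant other than r, m, n, p, b, f, v)
  bogorwam → bogolwam   (r→l after a vowel, before a consonant other than r, m, n, p, b, f, v)
  bogolwam → bogolwom   (a→o after a consonant, before a nasal)
So the Vuzilar cognate is 'bogolwom'.

bogolwom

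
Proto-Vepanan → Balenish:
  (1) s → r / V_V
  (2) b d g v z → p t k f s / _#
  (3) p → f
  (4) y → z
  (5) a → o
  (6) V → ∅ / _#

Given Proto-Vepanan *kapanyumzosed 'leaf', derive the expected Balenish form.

kofonzumzoret

Balenish: *kapanyumzosed
  kapanyumzosed → kapanyumzored   [rhotacism]
  kapanyumzored → kapanyumzoret   [final devoicing]
  kapanyumzoret → kafanyumzoret   [unconditioned shift]
  kafanyumzoret → kafanzumzoret   [unconditioned shift]
  kafanzumzoret → kofonzumzoret   [vowel merger]
  kofonzumzoret (rule 6 does not apply)
  giving Balenish kofonzumzoret.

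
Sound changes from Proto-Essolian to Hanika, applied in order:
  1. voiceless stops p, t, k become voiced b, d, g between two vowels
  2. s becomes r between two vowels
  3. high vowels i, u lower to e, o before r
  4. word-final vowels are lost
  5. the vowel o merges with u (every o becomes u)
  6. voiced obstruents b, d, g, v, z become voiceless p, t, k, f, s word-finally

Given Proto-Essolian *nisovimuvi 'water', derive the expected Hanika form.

Hanika: *nisovimuvi
  nisovimuvi (rule 1 does not apply)
  nisovimuvi → nirovimuvi   [rhotacism]
  nirovimuvi → nerovimuvi   [pre-rhotic lowering]
  nerovimuvi → nerovimuv   [apocope]
  nerovimuv → neruvimuv   [vowel merger]
  neruvimuv → neruvimuf   [final devoicing]
  giving Hanika neruvimuf.

neruvimuf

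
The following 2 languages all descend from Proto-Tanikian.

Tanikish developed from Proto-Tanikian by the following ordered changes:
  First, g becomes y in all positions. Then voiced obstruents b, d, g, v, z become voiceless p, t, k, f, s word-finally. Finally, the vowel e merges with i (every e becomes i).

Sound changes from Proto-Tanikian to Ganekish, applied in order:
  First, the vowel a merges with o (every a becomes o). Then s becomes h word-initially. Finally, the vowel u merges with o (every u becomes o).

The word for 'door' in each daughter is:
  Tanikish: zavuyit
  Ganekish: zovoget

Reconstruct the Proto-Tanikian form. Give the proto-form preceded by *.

*zavuget

Position 4: Tanikish has u, Ganekish has o. Tanikish preserves u here (none of its changes turn any other segment into u), so the proto-segment is *u.
Position 2: Tanikish has a, Ganekish has o. Tanikish preserves a here (none of its changes turn any other segment into a), so the proto-segment is *a.
Continuing position by position gives *zavuget; check it forward:
Tanikish: *zavuget > zavuyet > zavuyit  (by unconditioned shift, vowel merger)
Ganekish: *zavuget
  zavuget → zovuget   [vowel merger]
  zovuget (rule 2 does not apply)
  zovuget → zovoget   [vowel merger]
  giving Ganekish zovoget.
No other proto-form is consistent with every reflex, so the reconstruction is *zavuget.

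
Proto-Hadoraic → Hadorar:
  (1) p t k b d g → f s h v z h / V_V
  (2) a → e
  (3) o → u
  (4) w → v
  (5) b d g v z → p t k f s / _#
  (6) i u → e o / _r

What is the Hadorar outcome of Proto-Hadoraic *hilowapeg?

hiluvefek

Hadorar: *hilowapeg > hilowafeg > hilowefeg > hiluwefeg > hiluvefeg > hiluvefek  (by intervocalic lenition, vowel merger, vowel merger, unconditioned shift, final devoicing)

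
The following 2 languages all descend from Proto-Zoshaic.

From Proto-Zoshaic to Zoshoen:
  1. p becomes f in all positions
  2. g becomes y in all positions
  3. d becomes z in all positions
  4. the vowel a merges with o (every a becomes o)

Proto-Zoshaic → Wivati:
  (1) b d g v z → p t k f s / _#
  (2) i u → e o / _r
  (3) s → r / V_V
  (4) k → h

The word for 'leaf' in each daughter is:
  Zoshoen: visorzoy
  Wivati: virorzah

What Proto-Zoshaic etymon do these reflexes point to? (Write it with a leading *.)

*visorzag

Position 7: Zoshoen has o, Wivati has a. Wivati preserves a here (none of its changes turn any other segment into a), so the proto-segment is *a.
Position 8: Zoshoen has y, Wivati has h. Taking the neighbouring segments as reconstructed: Zoshoen y could go back to *g or *y; Wivati h could go back to *k or *g or *h — the one source consistent with every daughter is *g.
Continuing position by position gives *visorzag; check it forward:
Zoshoen: start from *visorzag.
  rule 1: no change — visorzag
  rule 2 (unconditioned shift): visorzag → visorzay
  rule 3: no change — visorzay
  rule 4 (vowel merger): visorzay → visorzoy
  ⇒ Zoshoen visorzoy
Wivati: start from *visorzag.
  rule 1 (final devoicing): visorzag → visorzak
  rule 2: no change — visorzak
  rule 3 (rhotacism): visorzak → virorzak
  rule 4 (unconditioned shift): virorzak → virorzah
  ⇒ Wivati virorzah
*visorzag is the unique common source.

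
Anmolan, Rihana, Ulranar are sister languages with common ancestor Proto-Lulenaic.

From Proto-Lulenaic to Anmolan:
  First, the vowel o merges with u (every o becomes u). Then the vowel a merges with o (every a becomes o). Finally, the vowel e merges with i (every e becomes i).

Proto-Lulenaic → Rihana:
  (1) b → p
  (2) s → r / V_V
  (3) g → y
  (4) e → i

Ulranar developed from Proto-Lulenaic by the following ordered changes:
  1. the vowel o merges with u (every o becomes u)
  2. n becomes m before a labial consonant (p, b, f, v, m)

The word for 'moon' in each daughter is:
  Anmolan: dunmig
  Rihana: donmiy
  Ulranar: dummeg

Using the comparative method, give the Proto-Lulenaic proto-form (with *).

*donmeg

Position 6: Anmolan has g, Rihana has y, Ulranar has g. Anmolan preserves g here (none of its changes turn any other segment into g), so the proto-segment is *g.
Position 5: Anmolan has i, Rihana has i, Ulranar has e. Ulranar preserves e here (none of its changes turn any other segment into e), so the proto-segment is *e.
Position 2: Anmolan has u, Rihana has o, Ulranar has u. Rihana preserves o here (none of its changes turn any other segment into o), so the proto-segment is *o.
This points to *donmeg. Verify forward in each daughter:
Anmolan: *donmeg > dunmeg > dunmig  (by vowel merger, vowel merger)
Rihana: *donmeg > donmey > donmiy  (by unconditioned shift, vowel merger)
Ulranar: *donmeg > dunmeg > dummeg  (by vowel merger, nasal place assimilation)
No other proto-form is consistent with every reflex, so the reconstruction is *donmeg.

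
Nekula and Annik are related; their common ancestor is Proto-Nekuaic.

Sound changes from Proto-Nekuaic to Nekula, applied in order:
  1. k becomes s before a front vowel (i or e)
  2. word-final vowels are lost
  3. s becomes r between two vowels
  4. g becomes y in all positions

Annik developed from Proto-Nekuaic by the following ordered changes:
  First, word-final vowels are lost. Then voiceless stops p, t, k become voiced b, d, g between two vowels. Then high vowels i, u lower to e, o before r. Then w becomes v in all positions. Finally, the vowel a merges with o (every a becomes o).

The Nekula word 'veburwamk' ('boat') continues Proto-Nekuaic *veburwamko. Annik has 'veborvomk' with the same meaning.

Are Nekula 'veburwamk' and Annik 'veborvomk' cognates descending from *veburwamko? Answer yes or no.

yes

Derive the expected Annik reflex of *veburwamko:
Annik: *veburwamko > veburwamk > veborwamk > veborvamk > veborvomk  (by apocope, pre-rhotic lowering, unconditioned shift, vowel merger)
Annik 'veborvomk' matches the regular reflex exactly, so the pair is cognate.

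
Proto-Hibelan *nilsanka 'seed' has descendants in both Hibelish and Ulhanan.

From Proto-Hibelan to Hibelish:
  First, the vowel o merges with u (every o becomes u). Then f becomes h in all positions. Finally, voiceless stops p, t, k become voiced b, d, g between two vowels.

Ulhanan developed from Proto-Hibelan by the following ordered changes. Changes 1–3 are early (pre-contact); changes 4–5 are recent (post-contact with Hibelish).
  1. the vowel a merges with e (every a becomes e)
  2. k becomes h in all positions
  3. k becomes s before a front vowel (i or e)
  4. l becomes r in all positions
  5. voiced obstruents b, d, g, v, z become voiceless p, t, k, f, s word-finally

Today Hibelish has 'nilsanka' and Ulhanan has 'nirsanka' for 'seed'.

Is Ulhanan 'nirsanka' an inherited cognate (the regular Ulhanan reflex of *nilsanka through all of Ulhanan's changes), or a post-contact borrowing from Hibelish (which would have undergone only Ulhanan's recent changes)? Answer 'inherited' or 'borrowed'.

borrowed

If inherited, *nilsanka would pass through all of Ulhanan's changes:
Ulhanan: *nilsanka > nilsenke > nilsenhe > nirsenhe  (by vowel merger, unconditioned shift, unconditioned shift)
If borrowed from Hibelish 'nilsanka' after the early changes, it would undergo only the recent ones:
  rule 4 (unconditioned shift): nilsanka → nirsanka
  rule 5 (final devoicing): no change (nirsanka)
  ⇒ as a loan: nirsanka
Ulhanan 'nirsanka' matches the loan outcome 'nirsanka', not the inherited 'nirsenhe' — it skipped the early Ulhanan changes, so it was borrowed from Hibelish.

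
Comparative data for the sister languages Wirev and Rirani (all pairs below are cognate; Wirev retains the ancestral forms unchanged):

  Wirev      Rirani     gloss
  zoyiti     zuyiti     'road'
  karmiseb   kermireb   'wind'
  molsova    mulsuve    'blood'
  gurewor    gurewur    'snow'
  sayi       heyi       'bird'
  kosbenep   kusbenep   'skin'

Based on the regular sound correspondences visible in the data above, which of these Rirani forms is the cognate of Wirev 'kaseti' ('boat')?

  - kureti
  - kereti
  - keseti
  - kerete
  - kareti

kereti

sayi ~ heyi — Wirev a corresponds to Rirani e after a consonant, before a consonant other than r, m, n, p, b, f, v.
karmiseb ~ kermireb — Wirev s corresponds to Rirani r between vowels (before a front vowel).
Applying these to Wirev 'kaseti':
  kaseti → keseti   (a→e after a consonant, before a consonant other than r, m, n, p, b, f, v)
  keseti → kereti   (s→r between vowels (before a front vowel))
So the Rirani cognate is 'kereti'.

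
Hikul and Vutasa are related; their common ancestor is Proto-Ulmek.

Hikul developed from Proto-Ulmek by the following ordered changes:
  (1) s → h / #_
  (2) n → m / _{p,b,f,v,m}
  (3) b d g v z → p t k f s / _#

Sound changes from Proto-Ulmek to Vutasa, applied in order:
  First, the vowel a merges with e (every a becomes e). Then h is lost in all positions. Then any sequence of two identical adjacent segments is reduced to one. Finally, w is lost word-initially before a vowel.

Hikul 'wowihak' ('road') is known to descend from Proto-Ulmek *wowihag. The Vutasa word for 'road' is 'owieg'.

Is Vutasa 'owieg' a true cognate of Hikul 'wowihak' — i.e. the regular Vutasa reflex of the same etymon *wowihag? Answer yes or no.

Derive the expected Vutasa reflex of *wowihag:
Vutasa: *wowihag
  wowihag → wowiheg   [vowel merger]
  wowiheg → wowieg   [h-loss]
  wowieg (rule 3 does not apply)
  wowieg → owieg   [glide loss]
  giving Vutasa owieg.
Vutasa 'owieg' matches the regular reflex exactly, so the pair is cognate.

yes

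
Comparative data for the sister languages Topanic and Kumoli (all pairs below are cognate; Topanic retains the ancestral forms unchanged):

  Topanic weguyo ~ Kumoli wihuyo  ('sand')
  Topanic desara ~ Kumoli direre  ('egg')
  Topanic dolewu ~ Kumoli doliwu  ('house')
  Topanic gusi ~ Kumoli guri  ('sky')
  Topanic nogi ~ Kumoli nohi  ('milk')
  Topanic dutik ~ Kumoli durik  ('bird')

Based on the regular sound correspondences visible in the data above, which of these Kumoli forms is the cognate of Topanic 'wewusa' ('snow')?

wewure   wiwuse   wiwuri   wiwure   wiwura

weguyo ~ wihuyo, desara ~ direre — Topanic e corresponds to Kumoli i after a consonant, before a consonant other than r, m, n, p, b, f, v.
desara ~ direre — Topanic s corresponds to Kumoli r between vowels (before a back vowel).
desara ~ direre — Topanic a corresponds to Kumoli e word-finally.
Applying these to Topanic 'wewusa':
  wewusa → wiwusa   (e→i after a consonant, before a consonant other than r, m, n, p, b, f, v)
  wiwusa → wiwura   (s→r between vowels (before a back vowel))
  wiwura → wiwure   (a→e word-finally)
So the Kumoli cognate is 'wiwure'.

wiwure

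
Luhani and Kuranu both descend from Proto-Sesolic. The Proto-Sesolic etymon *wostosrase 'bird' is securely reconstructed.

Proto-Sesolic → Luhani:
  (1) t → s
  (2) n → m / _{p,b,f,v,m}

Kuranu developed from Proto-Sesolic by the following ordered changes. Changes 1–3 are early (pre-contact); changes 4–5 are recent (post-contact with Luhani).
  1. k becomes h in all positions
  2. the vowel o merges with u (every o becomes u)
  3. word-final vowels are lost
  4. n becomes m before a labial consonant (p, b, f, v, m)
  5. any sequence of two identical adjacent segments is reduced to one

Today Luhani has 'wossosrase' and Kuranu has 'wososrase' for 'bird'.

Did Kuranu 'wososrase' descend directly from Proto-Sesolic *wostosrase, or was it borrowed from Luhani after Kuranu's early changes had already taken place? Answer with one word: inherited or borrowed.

If inherited, *wostosrase would pass through all of Kuranu's changes:
Kuranu: start from *wostosrase.
  rule 1: no change — wostosrase
  rule 2 (vowel merger): wostosrase → wustusrase
  rule 3 (apocope): wustusrase → wustusras
  rule 4: no change — wustusras
  rule 5: no change — wustusras
  ⇒ Kuranu wustusras
If borrowed from Luhani 'wossosrase' after the early changes, it would undergo only the recent ones:
  rule 4 (nasal place assimilation): no change (wossosrase)
  rule 5 (degemination): wossosrase → wososrase
  ⇒ as a loan: wososrase
Kuranu 'wososrase' matches the loan outcome 'wososrase', not the inherited 'wustusras' — it skipped the early Kuranu changes, so it was borrowed from Luhani.

borrowed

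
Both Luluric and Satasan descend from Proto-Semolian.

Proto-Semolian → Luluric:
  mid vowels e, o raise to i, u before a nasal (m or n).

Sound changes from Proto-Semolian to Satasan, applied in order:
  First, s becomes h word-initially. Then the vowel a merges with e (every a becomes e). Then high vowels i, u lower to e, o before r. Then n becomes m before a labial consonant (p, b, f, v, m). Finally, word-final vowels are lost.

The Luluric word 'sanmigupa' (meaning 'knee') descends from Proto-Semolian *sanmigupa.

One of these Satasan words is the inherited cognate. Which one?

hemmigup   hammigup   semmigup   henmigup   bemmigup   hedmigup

hemmigup

Satasan: *sanmigupa
  sanmigupa → hanmigupa   [debuccalisation]
  hanmigupa → henmigupe   [vowel merger]
  henmigupe (rule 3 does not apply)
  henmigupe → hemmigupe   [nasal place assimilation]
  hemmigupe → hemmigup   [apocope]
  giving Satasan hemmigup.
Among the options, 'hemmigup' alone shows every Satasan change applied in order.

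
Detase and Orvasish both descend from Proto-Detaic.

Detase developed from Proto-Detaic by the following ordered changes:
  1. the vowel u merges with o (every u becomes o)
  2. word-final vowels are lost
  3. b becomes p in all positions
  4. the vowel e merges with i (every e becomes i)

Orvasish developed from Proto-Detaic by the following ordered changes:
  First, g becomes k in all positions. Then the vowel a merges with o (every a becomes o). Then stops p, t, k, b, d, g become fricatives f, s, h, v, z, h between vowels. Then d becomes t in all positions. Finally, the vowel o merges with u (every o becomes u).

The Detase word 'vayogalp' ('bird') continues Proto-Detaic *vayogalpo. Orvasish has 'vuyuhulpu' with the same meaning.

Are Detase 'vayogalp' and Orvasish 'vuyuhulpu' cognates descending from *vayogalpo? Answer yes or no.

Derive the expected Orvasish reflex of *vayogalpo:
Orvasish: *vayogalpo
  vayogalpo → vayokalpo   [unconditioned shift]
  vayokalpo → voyokolpo   [vowel merger]
  voyokolpo → voyoholpo   [intervocalic lenition]
  voyoholpo (rule 4 does not apply)
  voyoholpo → vuyuhulpu   [vowel merger]
  giving Orvasish vuyuhulpu.
Orvasish 'vuyuhulpu' matches the regular reflex exactly, so the pair is cognate.

yes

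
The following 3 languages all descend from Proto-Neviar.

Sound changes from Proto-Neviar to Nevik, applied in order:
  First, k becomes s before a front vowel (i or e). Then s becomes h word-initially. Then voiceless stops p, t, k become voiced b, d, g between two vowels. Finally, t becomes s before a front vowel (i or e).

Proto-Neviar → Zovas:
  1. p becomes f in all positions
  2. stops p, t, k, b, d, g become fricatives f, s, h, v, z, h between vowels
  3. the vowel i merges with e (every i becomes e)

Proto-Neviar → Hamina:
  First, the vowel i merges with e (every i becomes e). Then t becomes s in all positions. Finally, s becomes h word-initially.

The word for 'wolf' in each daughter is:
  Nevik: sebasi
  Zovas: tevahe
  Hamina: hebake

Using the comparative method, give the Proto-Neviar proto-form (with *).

*tebaki

Position 6: Nevik has i, Zovas has e, Hamina has e. Nevik preserves i here (none of its changes turn any other segment into i), so the proto-segment is *i.
Position 1: Nevik has s, Zovas has t, Hamina has h. Zovas preserves t here (none of its changes turn any other segment into t), so the proto-segment is *t.
Continuing position by position gives *tebaki; check it forward:
Nevik: *tebaki > tebasi > sebasi  (by palatalisation, palatalisation)
Zovas: *tebaki
  tebaki (rule 1 does not apply)
  tebaki → tevahi   [intervocalic lenition]
  tevahi → tevahe   [vowel merger]
  giving Zovas tevahe.
Hamina: *tebaki
  tebaki → tebake   [vowel merger]
  tebake → sebake   [unconditioned shift]
  sebake → hebake   [debuccalisation]
  giving Hamina hebake.
*tebaki is the unique common source.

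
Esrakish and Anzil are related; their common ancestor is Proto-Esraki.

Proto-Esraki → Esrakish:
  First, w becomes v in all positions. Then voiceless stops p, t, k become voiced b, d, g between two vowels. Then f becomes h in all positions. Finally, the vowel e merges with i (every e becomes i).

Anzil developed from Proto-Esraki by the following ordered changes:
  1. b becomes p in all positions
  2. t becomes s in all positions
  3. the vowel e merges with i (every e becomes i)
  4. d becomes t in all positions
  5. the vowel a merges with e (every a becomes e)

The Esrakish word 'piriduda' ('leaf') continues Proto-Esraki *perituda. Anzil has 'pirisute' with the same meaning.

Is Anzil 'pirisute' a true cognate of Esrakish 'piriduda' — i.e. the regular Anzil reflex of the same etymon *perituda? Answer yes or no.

yes

Derive the expected Anzil reflex of *perituda:
Anzil: *perituda > perisuda > pirisuda > pirisuta > pirisute  (by unconditioned shift, vowel merger, unconditioned shift, vowel merger)
Anzil 'pirisute' matches the regular reflex exactly, so the pair is cognate.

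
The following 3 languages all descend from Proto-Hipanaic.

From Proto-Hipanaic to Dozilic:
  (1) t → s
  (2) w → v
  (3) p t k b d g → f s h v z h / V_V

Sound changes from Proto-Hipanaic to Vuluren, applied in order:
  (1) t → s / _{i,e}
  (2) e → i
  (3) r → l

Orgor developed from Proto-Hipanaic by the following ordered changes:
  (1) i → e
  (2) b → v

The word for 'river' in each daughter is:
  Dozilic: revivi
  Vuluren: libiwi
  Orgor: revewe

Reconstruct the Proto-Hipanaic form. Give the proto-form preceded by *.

*rebiwi

Position 5: Dozilic has v, Vuluren has w, Orgor has w. Vuluren preserves w here (none of its changes turn any other segment into w), so the proto-segment is *w.
Position 1: Dozilic has r, Vuluren has l, Orgor has r. Dozilic preserves r here (none of its changes turn any other segment into r), so the proto-segment is *r.
Position 2: Dozilic has e, Vuluren has i, Orgor has e. Dozilic preserves e here (none of its changes turn any other segment into e), so the proto-segment is *e.
Continuing position by position gives *rebiwi; check it forward:
Dozilic: start from *rebiwi.
  rule 1: no change — rebiwi
  rule 2 (unconditioned shift): rebiwi → rebivi
  rule 3 (intervocalic lenition): rebivi → revivi
  ⇒ Dozilic revivi
Vuluren: *rebiwi
  rebiwi (rule 1 does not apply)
  rebiwi → ribiwi   [vowel merger]
  ribiwi → libiwi   [unconditioned shift]
  giving Vuluren libiwi.
Orgor: *rebiwi > rebewe > revewe  (by vowel merger, unconditioned shift)
No other proto-form is consistent with every reflex, so the reconstruction is *rebiwi.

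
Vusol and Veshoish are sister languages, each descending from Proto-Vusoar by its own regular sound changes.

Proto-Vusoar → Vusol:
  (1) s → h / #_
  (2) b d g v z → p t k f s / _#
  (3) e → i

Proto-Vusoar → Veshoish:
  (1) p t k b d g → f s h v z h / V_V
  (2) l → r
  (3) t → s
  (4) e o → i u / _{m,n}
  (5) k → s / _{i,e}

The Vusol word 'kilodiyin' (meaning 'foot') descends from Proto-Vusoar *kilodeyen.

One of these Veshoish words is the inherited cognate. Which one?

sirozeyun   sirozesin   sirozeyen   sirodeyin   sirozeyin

sirozeyin

Veshoish: *kilodeyen
  kilodeyen → kilozeyen   [intervocalic lenition]
  kilozeyen → kirozeyen   [unconditioned shift]
  kirozeyen (rule 3 does not apply)
  kirozeyen → kirozeyin   [pre-nasal raising]
  kirozeyin → sirozeyin   [palatalisation]
  giving Veshoish sirozeyin.
Among the options, 'sirozeyin' alone shows every Veshoish change applied in order.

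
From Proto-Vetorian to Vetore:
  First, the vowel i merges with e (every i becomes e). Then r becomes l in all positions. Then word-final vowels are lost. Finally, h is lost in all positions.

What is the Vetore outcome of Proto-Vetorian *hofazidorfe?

Vetore: start from *hofazidorfe.
  rule 1 (vowel merger): hofazidorfe → hofazedorfe
  rule 2 (unconditioned shift): hofazedorfe → hofazedolfe
  rule 3 (apocope): hofazedolfe → hofazedolf
  rule 4 (h-loss): hofazedolf → ofazedolf
  ⇒ Vetore ofazedolf

ofazedolf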